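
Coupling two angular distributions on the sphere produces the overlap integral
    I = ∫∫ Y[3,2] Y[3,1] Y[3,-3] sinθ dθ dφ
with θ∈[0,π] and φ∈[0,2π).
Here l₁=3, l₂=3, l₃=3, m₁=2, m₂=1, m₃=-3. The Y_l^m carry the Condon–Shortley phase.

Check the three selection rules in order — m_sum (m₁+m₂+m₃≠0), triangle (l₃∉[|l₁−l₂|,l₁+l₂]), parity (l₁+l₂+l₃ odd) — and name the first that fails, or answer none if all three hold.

parity

m₁+m₂+m₃ = 2 + 1 − 3 = 0  ✓
triangle: |3−3|=0 ≤ l₃=3 ≤ 3+3=6  ✓
parity: l₁+l₂+l₃ = 9 is odd  ✗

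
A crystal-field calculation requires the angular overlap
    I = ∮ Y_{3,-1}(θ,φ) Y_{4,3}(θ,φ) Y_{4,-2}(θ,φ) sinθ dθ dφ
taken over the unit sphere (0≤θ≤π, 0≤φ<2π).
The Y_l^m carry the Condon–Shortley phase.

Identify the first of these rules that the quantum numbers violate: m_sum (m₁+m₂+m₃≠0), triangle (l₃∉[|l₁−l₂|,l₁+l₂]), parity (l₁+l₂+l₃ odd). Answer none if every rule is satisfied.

parity

azimuthal sum: -1 + 3 − 2 = 0  ✓
1 ≤ 4 ≤ 7 (triangle on l)  ✓
L = 3 + 4 + 4 = 11 (odd)  ✗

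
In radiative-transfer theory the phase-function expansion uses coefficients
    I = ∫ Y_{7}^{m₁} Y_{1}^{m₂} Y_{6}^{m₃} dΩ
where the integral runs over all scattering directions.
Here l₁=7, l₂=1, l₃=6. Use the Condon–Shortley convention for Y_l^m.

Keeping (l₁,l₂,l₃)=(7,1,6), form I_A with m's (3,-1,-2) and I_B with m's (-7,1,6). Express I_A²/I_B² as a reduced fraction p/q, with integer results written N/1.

45/91

l's match ⇒ only the (l;m) 3-j factors differ between A and B.
A: triangle coeff Δ(7,1,6) = 1/1365; Σ_t [0,0]: t=0:+1/1935360 = 1/1935360; (3j)²=3/91 [(7 1 6; 3 -1 -2)], sign=+1
B: triangle coeff Δ(7,1,6) = 1/1365; Σ_t [2,2]: t=2:+1/958003200 = 1/958003200; (3j)²=1/15 [(7 1 6; -7 1 6)], sign=+1
I_A²/I_B² = (3/91)/(1/15) = 45/91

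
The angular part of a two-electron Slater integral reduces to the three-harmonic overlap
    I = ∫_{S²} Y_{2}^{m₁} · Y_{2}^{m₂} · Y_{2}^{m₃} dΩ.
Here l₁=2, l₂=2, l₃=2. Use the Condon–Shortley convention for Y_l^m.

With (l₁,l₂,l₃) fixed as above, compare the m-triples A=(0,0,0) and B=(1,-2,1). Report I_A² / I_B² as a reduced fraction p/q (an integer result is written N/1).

2/3

Shared (l₁,l₂,l₃)=(2,2,2): N and (l;000)² cancel in I_A²/I_B².
A: Δ = 2!·2!·2!/7! = 1/630; Racah Σ t=0..2: t=0:+1/8 t=1:−1/1 t=2:+1/8 = -3/4; ⇒ 3j(2 2 2; 0 0 0)² = 2/35, sgn -1
B: Δ = 2!·2!·2!/7! = 1/630; Racah Σ t=0..0: t=0:+1/4 = 1/4; ⇒ 3j(2 2 2; 1 -2 1)² = 3/35, sgn -1
I_A²/I_B² = (2/35)/(3/35) = 2/3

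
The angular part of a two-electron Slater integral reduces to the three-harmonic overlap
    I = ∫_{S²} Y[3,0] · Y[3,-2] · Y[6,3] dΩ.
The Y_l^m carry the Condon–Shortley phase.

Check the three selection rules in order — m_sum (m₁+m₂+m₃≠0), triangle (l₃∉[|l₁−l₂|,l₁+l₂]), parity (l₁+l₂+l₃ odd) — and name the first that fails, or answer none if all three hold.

m₁+m₂+m₃ = 0 − 2 + 3 = 1  ✗
triangle: |3−3|=0 ≤ l₃=6 ≤ 3+3=6
parity: l₁+l₂+l₃ = 12 is even

m_sum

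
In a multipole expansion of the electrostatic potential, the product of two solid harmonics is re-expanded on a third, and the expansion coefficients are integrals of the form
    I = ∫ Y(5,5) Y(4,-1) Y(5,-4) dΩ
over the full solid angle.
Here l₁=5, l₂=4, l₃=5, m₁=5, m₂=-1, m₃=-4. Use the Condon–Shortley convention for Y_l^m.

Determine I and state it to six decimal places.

0.184127

m-sum 0 ✓  L=14 even ✓  1≤5≤9 ✓
Π(2lᵢ+1) = 11×9×11 = 1089
triangle coeff Δ(5,4,5) = 1/3153150
Σ_t [0,4]: t=0:+1/69120 t=1:−1/1728 t=2:+1/576 t=3:−1/1728 t=4:+1/69120 = 7/11520
(3j)²=2/143 [(5 4 5; 0 0 0)], sign=-1
Σ_t [0,0]: t=0:+1/103680 = 1/103680
(3j)²=4/143 [(5 4 5; 5 -1 -4)], sign=-1
⇒ 4πI² = 72/169
I = (+1)√(72/169/(4π)) = 0.18412721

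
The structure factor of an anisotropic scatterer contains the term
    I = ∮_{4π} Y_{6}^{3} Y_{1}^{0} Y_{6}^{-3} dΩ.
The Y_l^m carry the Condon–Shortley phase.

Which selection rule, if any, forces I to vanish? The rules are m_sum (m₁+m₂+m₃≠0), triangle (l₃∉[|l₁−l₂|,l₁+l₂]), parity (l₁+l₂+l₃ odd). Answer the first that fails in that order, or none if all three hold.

azimuthal sum: 3 + 0 − 3 = 0  ✓
5 ≤ 6 ≤ 7 (triangle on l)  ✓
L = 6 + 1 + 6 = 13 (odd)  ✗

parity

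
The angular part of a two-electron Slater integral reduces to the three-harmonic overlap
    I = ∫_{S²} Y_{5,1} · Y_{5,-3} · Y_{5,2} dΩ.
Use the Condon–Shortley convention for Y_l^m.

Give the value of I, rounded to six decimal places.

L=15 odd ⇒ parity kills the (l;000) factor ⇒ I = 0

0.000000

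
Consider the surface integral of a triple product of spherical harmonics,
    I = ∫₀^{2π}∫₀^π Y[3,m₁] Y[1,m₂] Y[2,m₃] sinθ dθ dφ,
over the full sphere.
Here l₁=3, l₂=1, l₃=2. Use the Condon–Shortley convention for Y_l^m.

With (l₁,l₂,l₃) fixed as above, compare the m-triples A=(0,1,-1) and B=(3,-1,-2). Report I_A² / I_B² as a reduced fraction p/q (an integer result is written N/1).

Shared (l₁,l₂,l₃)=(3,1,2): N and (l;000)² cancel in I_A²/I_B².
A: Δ = 2!·4!·0!/7! = 1/105; Racah Σ t=2..2: t=2:+1/12 = 1/12; ⇒ 3j(3 1 2; 0 1 -1)² = 1/35, sgn -1
B: Δ = 2!·4!·0!/7! = 1/105; Racah Σ t=0..0: t=0:+1/48 = 1/48; ⇒ 3j(3 1 2; 3 -1 -2)² = 1/7, sgn +1
I_A²/I_B² = (1/35)/(1/7) = 1/5

1/5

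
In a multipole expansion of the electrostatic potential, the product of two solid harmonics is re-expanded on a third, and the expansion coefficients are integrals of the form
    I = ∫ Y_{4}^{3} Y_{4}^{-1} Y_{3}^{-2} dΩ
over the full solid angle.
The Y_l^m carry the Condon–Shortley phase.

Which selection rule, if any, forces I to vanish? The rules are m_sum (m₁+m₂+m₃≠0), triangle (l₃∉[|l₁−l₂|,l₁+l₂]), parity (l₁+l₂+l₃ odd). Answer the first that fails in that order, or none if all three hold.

parity

m₁+m₂+m₃ = 3 − 1 − 2 = 0  ✓
triangle: |4−4|=0 ≤ l₃=3 ≤ 4+4=8  ✓
parity: l₁+l₂+l₃ = 11 is odd  ✗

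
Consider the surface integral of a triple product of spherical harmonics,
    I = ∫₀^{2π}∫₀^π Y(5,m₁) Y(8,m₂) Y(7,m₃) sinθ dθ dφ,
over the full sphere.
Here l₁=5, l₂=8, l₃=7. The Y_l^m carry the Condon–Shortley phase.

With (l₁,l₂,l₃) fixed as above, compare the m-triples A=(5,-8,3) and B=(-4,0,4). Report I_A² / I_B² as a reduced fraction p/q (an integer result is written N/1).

13/81

l's match ⇒ only the (l;m) 3-j factors differ between A and B.
A: triangle coeff Δ(5,8,7) = 1/814773960; Σ_t [0,0]: t=0:+1/62705664000 = 1/62705664000; (3j)²=2/969 [(5 8 7; 5 -8 3)], sign=+1
B: triangle coeff Δ(5,8,7) = 1/814773960; Σ_t [5,6]: t=5:−1/87091200 t=6:+1/348364800 = -1/116121600; (3j)²=54/4199 [(5 8 7; -4 0 4)], sign=+1
I_A²/I_B² = (2/969)/(54/4199) = 13/81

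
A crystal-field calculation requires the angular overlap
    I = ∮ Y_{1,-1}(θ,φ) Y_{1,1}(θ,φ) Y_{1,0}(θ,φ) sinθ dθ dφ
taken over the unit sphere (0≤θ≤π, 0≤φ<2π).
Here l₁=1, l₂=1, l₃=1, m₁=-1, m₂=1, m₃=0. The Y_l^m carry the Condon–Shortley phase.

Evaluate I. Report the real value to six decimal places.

0.000000

l₁+l₂+l₃=3 is odd: 3j(l;000)=0 ⇒ I=0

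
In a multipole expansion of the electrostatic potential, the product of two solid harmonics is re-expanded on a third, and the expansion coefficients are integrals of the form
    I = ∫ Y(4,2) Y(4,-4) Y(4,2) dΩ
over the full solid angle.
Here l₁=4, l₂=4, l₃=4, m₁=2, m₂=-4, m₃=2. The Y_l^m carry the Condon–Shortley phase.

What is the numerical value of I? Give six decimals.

0.190983

Rules hold: Σm=0, L=12 even, 0≤4≤8.
N = 9·9·9 = 729
Δ = 4!·4!·4!/13! = 1/450450
Racah Σ t=0..4: t=0:+1/13824 t=1:−1/216 t=2:+1/64 t=3:−1/216 t=4:+1/13824 = 5/768
⇒ 3j(4 4 4; 0 0 0)² = 18/1001, sgn +1
Racah Σ t=0..0: t=0:+1/2304 = 1/2304
⇒ 3j(4 4 4; 2 -4 2)² = 5/143, sgn +1
4πI² = N·(3j₀)²·(3jₘ)² = 65610/143143
I = +1·√(0.458353/4π) = 0.19098314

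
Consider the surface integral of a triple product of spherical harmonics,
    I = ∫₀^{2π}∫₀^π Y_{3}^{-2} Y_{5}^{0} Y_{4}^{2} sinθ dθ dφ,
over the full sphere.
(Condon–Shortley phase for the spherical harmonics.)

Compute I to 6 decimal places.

-0.171327

m-sum 0 ✓  L=12 even ✓  2≤4≤8 ✓
Π(2lᵢ+1) = 7×11×9 = 693
triangle coeff Δ(3,5,4) = 1/180180
Σ_t [1,3]: t=1:−1/576 t=2:+1/144 t=3:−1/576 = 1/288
(3j)²=20/1001 [(3 5 4; 0 0 0)], sign=+1
Σ_t [3,4]: t=3:−1/576 t=4:+1/2880 = -1/720
(3j)²=80/3003 [(3 5 4; -2 0 2)], sign=-1
⇒ 4πI² = 4800/13013
I = (-1)√(4800/13013/(4π)) = -0.17132746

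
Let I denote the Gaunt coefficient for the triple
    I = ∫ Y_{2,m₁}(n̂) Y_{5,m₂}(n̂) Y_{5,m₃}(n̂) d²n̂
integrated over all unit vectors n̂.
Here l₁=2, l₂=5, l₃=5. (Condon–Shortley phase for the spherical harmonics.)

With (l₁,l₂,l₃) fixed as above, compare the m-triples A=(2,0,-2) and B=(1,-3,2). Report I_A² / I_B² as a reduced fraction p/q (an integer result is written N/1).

Shared (l₁,l₂,l₃)=(2,5,5): N and (l;000)² cancel in I_A²/I_B².
A: Δ = 2!·2!·8!/13! = 1/38610; Racah Σ t=0..0: t=0:+1/2880 = 1/2880; ⇒ 3j(2 5 5; 2 0 -2)² = 14/429, sgn -1
B: Δ = 2!·2!·8!/13! = 1/38610; Racah Σ t=0..1: t=0:+1/2880 t=1:−1/10080 = 1/4032; ⇒ 3j(2 5 5; 1 -3 2)² = 10/429, sgn -1
I_A²/I_B² = (14/429)/(10/429) = 7/5

7/5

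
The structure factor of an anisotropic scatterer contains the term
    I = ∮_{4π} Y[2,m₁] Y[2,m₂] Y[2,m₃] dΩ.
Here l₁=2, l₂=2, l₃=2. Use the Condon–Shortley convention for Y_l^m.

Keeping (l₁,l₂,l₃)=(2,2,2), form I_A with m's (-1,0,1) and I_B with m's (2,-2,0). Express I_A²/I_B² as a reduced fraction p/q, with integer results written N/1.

Same 2,2,2: normalisation and zero-m 3j drop out of the ratio.
A: Δ: 2! 2! 2! / 7! → 1/630; sum: t=1:−1/2 t=2:+1/4 = -1/4; 3j²(2 2 2; -1 0 1) = Δ·Π!·Σ² = 1/70  (sign +1)
B: Δ: 2! 2! 2! / 7! → 1/630; sum: t=0:+1/8 = 1/8; 3j²(2 2 2; 2 -2 0) = Δ·Π!·Σ² = 2/35  (sign +1)
I_A²/I_B² = (1/70)/(2/35) = 1/4

1/4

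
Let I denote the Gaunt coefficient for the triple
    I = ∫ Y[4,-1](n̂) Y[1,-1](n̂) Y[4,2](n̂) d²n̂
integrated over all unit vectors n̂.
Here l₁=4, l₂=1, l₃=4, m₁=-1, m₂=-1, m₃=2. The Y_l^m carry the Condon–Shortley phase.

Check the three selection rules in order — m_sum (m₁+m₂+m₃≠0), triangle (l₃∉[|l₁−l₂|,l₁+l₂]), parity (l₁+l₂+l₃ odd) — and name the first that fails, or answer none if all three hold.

azimuthal sum: -1 − 1 + 2 = 0  ✓
3 ≤ 4 ≤ 5 (triangle on l)  ✓
L = 4 + 1 + 4 = 9 (odd)  ✗

parity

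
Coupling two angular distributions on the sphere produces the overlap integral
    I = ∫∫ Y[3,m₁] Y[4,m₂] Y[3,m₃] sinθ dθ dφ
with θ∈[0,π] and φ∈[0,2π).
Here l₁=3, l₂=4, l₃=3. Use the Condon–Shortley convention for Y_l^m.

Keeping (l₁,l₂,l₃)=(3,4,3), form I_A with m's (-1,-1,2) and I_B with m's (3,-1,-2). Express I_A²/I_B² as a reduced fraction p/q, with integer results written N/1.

l's match ⇒ only the (l;m) 3-j factors differ between A and B.
A: triangle coeff Δ(3,4,3) = 1/34650; Σ_t [2,3]: t=2:+1/48 t=3:−1/144 = 1/72; (3j)²=16/693 [(3 4 3; -1 -1 2)], sign=-1
B: triangle coeff Δ(3,4,3) = 1/34650; Σ_t [0,0]: t=0:+1/288 = 1/288; (3j)²=5/231 [(3 4 3; 3 -1 -2)], sign=-1
I_A²/I_B² = (16/693)/(5/231) = 16/15

16/15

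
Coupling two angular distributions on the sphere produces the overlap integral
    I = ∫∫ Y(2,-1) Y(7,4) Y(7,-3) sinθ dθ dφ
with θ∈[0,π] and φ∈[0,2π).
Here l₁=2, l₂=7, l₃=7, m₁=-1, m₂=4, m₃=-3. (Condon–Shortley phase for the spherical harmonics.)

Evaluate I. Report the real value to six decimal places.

0.162315

Checks pass: Σm=0; 16 even; l₃=7∈[5,9].
(2·2+1)(2·7+1)(2·7+1) = 1125
Δ: 2! 2! 12! / 17! → 1/185640
sum: t=0:+1/2419200 t=1:−1/518400 t=2:+1/2419200 = -1/907200
3j²(2 7 7; 0 0 0) = Δ·Π!·Σ² = 56/3315  (sign +1)
sum: t=1:−1/14515200 t=2:+1/4354560 = 1/6220800
3j²(2 7 7; -1 4 -3) = Δ·Π!·Σ² = 77/4420  (sign +1)
combine: 4πI² = 1125·56/3315·77/4420 = 16170/48841
take √, sign +1: I = 0.16231468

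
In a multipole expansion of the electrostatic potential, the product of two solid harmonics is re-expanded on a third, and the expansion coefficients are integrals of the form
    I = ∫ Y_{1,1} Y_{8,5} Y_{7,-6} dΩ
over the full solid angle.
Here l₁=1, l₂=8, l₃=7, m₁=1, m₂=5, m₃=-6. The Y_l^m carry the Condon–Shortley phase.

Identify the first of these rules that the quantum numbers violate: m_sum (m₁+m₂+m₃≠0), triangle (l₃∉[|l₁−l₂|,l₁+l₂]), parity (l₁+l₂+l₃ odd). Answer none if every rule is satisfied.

none

Σmᵢ = 0  ✓
l₃∈[|l₁−l₂|,l₁+l₂]=[7,9], have l₃=7  ✓
Σlᵢ = 16 ⇒ even  ✓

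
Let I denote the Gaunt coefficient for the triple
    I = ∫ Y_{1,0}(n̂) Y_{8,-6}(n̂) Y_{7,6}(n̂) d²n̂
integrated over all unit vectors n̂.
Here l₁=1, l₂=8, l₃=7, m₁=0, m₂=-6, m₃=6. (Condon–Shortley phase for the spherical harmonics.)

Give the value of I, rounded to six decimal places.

0.161907

m-sum 0 ✓  L=16 even ✓  7≤7≤9 ✓
Π(2lᵢ+1) = 3×17×15 = 765
triangle coeff Δ(1,8,7) = 1/2040
Σ_t [1,1]: t=1:−1/25401600 = -1/25401600
(3j)²=8/255 [(1 8 7; 0 0 0)], sign=+1
Σ_t [1,1]: t=1:−1/6227020800 = -1/6227020800
(3j)²=7/510 [(1 8 7; 0 -6 6)], sign=+1
⇒ 4πI² = 28/85
I = (+1)√(28/85/(4π)) = 0.16190663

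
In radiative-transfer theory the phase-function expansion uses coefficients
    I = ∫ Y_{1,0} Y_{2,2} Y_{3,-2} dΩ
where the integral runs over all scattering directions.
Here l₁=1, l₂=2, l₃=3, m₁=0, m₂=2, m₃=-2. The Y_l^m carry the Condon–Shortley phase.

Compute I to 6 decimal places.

Rules hold: Σm=0, L=6 even, 1≤3≤3.
N = 3·5·7 = 105
Δ = 0!·2!·4!/7! = 1/105
Racah Σ t=0..0: t=0:+1/4 = 1/4
⇒ 3j(1 2 3; 0 0 0)² = 3/35, sgn -1
Racah Σ t=0..0: t=0:+1/24 = 1/24
⇒ 3j(1 2 3; 0 2 -2)² = 1/21, sgn -1
4πI² = N·(3j₀)²·(3jₘ)² = 3/7
I = +1·√(0.428571/4π) = 0.18467439

0.184674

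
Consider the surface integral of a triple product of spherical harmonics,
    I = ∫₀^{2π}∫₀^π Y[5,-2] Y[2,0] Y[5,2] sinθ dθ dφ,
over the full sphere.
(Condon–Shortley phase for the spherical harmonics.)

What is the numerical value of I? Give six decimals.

0.097044

Rules hold: Σm=0, L=12 even, 3≤5≤7.
N = 11·5·11 = 605
Δ = 2!·8!·2!/13! = 1/38610
Racah Σ t=0..2: t=0:+1/2880 t=1:−1/576 t=2:+1/2880 = -1/960
⇒ 3j(5 2 5; 0 0 0)² = 10/429, sgn +1
Racah Σ t=0..2: t=0:+1/20160 t=1:−1/1440 t=2:+1/2880 = -1/3360
⇒ 3j(5 2 5; -2 0 2)² = 6/715, sgn +1
4πI² = N·(3j₀)²·(3jₘ)² = 20/169
I = +1·√(0.118343/4π) = 0.09704356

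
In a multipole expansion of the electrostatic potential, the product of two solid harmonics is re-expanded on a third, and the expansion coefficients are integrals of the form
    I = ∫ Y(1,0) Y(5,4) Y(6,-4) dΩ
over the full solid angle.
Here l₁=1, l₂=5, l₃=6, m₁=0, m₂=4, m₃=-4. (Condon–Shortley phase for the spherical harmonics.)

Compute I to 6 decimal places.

0.182727

m-sum 0 ✓  L=12 even ✓  4≤6≤6 ✓
Π(2lᵢ+1) = 3×11×13 = 429
triangle coeff Δ(1,5,6) = 1/858
Σ_t [0,0]: t=0:+1/14400 = 1/14400
(3j)²=6/143 [(1 5 6; 0 0 0)], sign=+1
Σ_t [0,0]: t=0:+1/362880 = 1/362880
(3j)²=10/429 [(1 5 6; 0 4 -4)], sign=+1
⇒ 4πI² = 60/143
I = (+1)√(60/143/(4π)) = 0.18272698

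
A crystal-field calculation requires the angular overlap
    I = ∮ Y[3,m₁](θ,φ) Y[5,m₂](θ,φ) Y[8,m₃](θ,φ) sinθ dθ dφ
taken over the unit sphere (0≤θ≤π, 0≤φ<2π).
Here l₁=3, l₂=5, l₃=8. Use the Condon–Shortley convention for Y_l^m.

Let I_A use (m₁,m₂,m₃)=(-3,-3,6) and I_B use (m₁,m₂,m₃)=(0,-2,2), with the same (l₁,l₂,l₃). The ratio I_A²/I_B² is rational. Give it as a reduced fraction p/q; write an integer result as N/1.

1001/800

l's match ⇒ only the (l;m) 3-j factors differ between A and B.
A: triangle coeff Δ(3,5,8) = 1/136136; Σ_t [0,0]: t=0:+1/58060800 = 1/58060800; (3j)²=3/136 [(3 5 8; -3 -3 6)], sign=+1
B: triangle coeff Δ(3,5,8) = 1/136136; Σ_t [0,0]: t=0:+1/1088640 = 1/1088640; (3j)²=300/17017 [(3 5 8; 0 -2 2)], sign=+1
I_A²/I_B² = (3/136)/(300/17017) = 1001/800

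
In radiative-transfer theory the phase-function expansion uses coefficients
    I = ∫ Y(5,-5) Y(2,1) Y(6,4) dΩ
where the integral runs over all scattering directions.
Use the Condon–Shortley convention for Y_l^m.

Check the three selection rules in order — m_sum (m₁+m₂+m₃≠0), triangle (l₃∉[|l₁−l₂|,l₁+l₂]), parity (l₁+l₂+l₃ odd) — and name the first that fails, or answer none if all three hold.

Σmᵢ = 0  ✓
l₃∈[|l₁−l₂|,l₁+l₂]=[3,7], have l₃=6  ✓
Σlᵢ = 13 ⇒ odd  ✗

parity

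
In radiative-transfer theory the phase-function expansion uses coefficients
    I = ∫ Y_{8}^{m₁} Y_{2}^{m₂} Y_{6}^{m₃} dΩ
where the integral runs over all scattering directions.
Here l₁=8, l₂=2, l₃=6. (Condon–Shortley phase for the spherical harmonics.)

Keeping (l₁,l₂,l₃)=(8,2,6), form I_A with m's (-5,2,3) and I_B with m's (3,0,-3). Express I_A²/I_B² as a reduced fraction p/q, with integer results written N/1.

l's match ⇒ only the (l;m) 3-j factors differ between A and B.
A: triangle coeff Δ(8,2,6) = 1/30940; Σ_t [4,4]: t=4:+1/52254720 = 1/52254720; (3j)²=11/476 [(8 2 6; -5 2 3)], sign=-1
B: triangle coeff Δ(8,2,6) = 1/30940; Σ_t [2,2]: t=2:+1/8709120 = 1/8709120; (3j)²=55/3094 [(8 2 6; 3 0 -3)], sign=-1
I_A²/I_B² = (11/476)/(55/3094) = 13/10

13/10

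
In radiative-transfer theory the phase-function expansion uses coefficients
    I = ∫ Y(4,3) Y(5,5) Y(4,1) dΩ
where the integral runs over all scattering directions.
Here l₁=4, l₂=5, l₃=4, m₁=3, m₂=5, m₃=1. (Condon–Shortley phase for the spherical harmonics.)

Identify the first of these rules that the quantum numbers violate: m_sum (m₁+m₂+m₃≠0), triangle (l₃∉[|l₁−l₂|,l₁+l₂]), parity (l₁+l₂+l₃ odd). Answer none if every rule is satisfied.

Σmᵢ = 9  ✗
l₃∈[|l₁−l₂|,l₁+l₂]=[1,9], have l₃=4
Σlᵢ = 13 ⇒ odd

m_sum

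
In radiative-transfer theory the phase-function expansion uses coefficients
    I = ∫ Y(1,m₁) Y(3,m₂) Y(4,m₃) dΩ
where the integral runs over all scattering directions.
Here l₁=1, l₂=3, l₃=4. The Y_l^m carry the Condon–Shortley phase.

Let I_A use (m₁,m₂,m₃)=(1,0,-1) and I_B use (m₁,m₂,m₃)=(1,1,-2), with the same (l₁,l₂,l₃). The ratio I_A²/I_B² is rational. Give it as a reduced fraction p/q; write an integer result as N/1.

2/3

l's match ⇒ only the (l;m) 3-j factors differ between A and B.
A: triangle coeff Δ(1,3,4) = 1/252; Σ_t [0,0]: t=0:+1/72 = 1/72; (3j)²=5/126 [(1 3 4; 1 0 -1)], sign=-1
B: triangle coeff Δ(1,3,4) = 1/252; Σ_t [0,0]: t=0:+1/96 = 1/96; (3j)²=5/84 [(1 3 4; 1 1 -2)], sign=+1
I_A²/I_B² = (5/126)/(5/84) = 2/3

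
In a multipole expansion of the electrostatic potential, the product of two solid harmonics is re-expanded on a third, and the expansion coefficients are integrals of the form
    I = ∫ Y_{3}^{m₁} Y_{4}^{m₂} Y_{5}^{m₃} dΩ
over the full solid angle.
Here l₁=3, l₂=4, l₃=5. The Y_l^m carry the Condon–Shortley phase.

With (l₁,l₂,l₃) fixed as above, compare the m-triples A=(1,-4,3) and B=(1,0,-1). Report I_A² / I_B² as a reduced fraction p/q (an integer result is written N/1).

Shared (l₁,l₂,l₃)=(3,4,5): N and (l;000)² cancel in I_A²/I_B².
A: Δ = 2!·4!·6!/13! = 1/180180; Racah Σ t=0..0: t=0:+1/5760 = 1/5760; ⇒ 3j(3 4 5; 1 -4 3)² = 56/2145, sgn +1
B: Δ = 2!·4!·6!/13! = 1/180180; Racah Σ t=0..2: t=0:+1/384 t=1:−1/216 t=2:+1/2304 = -11/6912; ⇒ 3j(3 4 5; 1 0 -1)² = 11/1638, sgn -1
I_A²/I_B² = (56/2145)/(11/1638) = 2352/605

2352/605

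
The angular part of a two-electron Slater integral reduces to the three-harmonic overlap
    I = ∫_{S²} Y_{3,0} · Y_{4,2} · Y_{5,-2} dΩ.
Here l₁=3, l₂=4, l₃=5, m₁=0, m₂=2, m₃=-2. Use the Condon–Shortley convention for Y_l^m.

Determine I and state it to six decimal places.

Checks pass: Σm=0; 12 even; l₃=5∈[1,7].
(2·3+1)(2·4+1)(2·5+1) = 693
Δ: 2! 4! 6! / 13! → 1/180180
sum: t=0:+1/576 t=1:−1/144 t=2:+1/576 = -1/288
3j²(3 4 5; 0 0 0) = Δ·Π!·Σ² = 20/1001  (sign +1)
sum: t=0:+1/8640 t=1:−1/480 t=2:+1/576 = -1/4320
3j²(3 4 5; 0 2 -2) = Δ·Π!·Σ² = 1/2145  (sign +1)
combine: 4πI² = 693·20/1001·1/2145 = 12/1859
take √, sign +1: I = 0.02266449

0.022664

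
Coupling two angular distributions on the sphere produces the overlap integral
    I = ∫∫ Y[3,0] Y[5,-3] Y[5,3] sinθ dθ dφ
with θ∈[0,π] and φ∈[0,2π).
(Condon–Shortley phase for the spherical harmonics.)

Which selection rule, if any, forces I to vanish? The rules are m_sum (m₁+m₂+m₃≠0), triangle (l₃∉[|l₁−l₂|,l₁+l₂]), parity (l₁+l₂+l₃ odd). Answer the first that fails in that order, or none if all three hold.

m₁+m₂+m₃ = 0 − 3 + 3 = 0  ✓
triangle: |3−5|=2 ≤ l₃=5 ≤ 3+5=8  ✓
parity: l₁+l₂+l₃ = 13 is odd  ✗

parity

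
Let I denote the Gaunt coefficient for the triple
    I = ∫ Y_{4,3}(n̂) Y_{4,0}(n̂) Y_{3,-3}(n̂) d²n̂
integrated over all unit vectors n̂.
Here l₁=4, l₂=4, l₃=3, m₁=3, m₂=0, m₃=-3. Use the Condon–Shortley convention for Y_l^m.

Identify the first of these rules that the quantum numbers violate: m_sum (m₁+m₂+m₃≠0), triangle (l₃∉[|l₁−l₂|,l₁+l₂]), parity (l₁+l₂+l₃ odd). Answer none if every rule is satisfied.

parity

azimuthal sum: 3 + 0 − 3 = 0  ✓
0 ≤ 3 ≤ 8 (triangle on l)  ✓
L = 4 + 4 + 3 = 11 (odd)  ✗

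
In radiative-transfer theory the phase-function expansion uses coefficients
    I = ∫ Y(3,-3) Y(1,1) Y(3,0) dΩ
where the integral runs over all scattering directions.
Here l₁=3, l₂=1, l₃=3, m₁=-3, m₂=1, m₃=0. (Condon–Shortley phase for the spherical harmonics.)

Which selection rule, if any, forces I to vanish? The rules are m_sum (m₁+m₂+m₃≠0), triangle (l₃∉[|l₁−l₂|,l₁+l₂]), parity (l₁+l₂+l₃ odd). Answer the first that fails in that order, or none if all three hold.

m_sum

m₁+m₂+m₃ = -3 + 1 + 0 = -2  ✗
triangle: |3−1|=2 ≤ l₃=3 ≤ 3+1=4
parity: l₁+l₂+l₃ = 7 is odd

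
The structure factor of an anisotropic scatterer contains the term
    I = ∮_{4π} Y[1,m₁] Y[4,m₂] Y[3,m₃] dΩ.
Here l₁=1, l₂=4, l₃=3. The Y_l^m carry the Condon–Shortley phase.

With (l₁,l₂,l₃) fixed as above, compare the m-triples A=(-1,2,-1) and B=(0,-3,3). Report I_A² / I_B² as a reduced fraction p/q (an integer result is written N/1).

Same 1,4,3: normalisation and zero-m 3j drop out of the ratio.
A: Δ: 2! 0! 6! / 9! → 1/252; sum: t=2:+1/96 = 1/96; 3j²(1 4 3; -1 2 -1) = Δ·Π!·Σ² = 5/84  (sign +1)
B: Δ: 2! 0! 6! / 9! → 1/252; sum: t=1:−1/720 = -1/720; 3j²(1 4 3; 0 -3 3) = Δ·Π!·Σ² = 1/36  (sign -1)
I_A²/I_B² = (5/84)/(1/36) = 15/7

15/7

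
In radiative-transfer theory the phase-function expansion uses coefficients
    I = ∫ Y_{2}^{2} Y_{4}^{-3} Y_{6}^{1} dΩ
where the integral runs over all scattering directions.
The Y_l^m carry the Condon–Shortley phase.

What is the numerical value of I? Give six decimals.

-0.035563

m-sum 0 ✓  L=12 even ✓  2≤6≤6 ✓
Π(2lᵢ+1) = 5×9×13 = 585
triangle coeff Δ(2,4,6) = 1/6435
Σ_t [0,0]: t=0:+1/2304 = 1/2304
(3j)²=5/143 [(2 4 6; 0 0 0)], sign=+1
Σ_t [0,0]: t=0:+1/120960 = 1/120960
(3j)²=1/1287 [(2 4 6; 2 -3 1)], sign=-1
⇒ 4πI² = 25/1573
I = (-1)√(25/1573/(4π)) = -0.03556319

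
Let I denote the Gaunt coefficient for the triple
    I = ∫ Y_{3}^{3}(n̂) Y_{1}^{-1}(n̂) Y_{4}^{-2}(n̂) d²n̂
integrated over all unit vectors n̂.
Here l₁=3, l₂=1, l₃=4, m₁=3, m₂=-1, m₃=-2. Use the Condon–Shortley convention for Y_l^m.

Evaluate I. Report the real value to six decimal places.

0.061558

Rules hold: Σm=0, L=8 even, 2≤4≤4.
N = 7·3·9 = 189
Δ = 0!·6!·2!/9! = 1/252
Racah Σ t=0..0: t=0:+1/36 = 1/36
⇒ 3j(3 1 4; 0 0 0)² = 4/63, sgn +1
Racah Σ t=0..0: t=0:+1/1440 = 1/1440
⇒ 3j(3 1 4; 3 -1 -2)² = 1/252, sgn +1
4πI² = N·(3j₀)²·(3jₘ)² = 1/21
I = +1·√(0.047619/4π) = 0.06155813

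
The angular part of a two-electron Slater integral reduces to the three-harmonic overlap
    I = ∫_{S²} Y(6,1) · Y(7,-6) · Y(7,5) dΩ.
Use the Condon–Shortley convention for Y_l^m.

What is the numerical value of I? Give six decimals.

Rules hold: Σm=0, L=20 even, 1≤7≤13.
N = 13·15·15 = 2925
Δ = 6!·6!·8!/21! = 1/2444321880
Racah Σ t=0..6: t=0:+1/2612736000 t=1:−1/20736000 t=2:+1/1658880 t=3:−1/746496 t=4:+1/1658880 t=5:−1/20736000 t=6:+1/2612736000 = -1/4354560
⇒ 3j(6 7 7; 0 0 0)² = 1000/138567, sgn +1
Racah Σ t=0..1: t=0:+1/435456000 t=1:−1/232243200 = -1/497664000
⇒ 3j(6 7 7; 1 -6 5)² = 77/12920, sgn -1
4πI² = N·(3j₀)²·(3jₘ)² = 13125/104329
I = -1·√(0.125804/4π) = -0.10005578

-0.100056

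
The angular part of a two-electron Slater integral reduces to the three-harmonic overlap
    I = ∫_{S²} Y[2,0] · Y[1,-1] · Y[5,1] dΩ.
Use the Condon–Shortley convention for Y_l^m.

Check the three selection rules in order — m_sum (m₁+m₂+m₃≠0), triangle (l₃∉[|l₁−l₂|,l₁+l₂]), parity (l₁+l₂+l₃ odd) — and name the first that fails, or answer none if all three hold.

triangle

m₁+m₂+m₃ = 0 − 1 + 1 = 0  ✓
triangle: |2−1|=1 ≤ l₃=5 ≤ 2+1=3  ✗
parity: l₁+l₂+l₃ = 8 is even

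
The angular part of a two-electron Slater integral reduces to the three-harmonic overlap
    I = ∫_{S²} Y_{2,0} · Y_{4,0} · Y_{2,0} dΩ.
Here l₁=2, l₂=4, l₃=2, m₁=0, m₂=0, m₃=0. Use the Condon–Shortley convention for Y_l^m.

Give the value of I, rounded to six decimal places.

0.241796

Checks pass: Σm=0; 8 even; l₃=2∈[2,6].
(2·2+1)(2·4+1)(2·2+1) = 225
Δ: 4! 0! 4! / 9! → 1/630
sum: t=2:+1/16 = 1/16
3j²(2 4 2; 0 0 0) = Δ·Π!·Σ² = 2/35  (sign +1)
(m-triple is (0,0,0) — same symbol as above.)
combine: 4πI² = 225·2/35·2/35 = 36/49
take √, sign +1: I = 0.24179554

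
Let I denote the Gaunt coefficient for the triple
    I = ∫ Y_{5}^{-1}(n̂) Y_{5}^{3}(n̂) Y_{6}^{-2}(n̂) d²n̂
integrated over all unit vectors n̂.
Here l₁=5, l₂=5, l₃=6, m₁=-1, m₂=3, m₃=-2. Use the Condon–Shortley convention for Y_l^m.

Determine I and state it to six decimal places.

Checks pass: Σm=0; 16 even; l₃=6∈[0,10].
(2·5+1)(2·5+1)(2·6+1) = 1573
Δ: 4! 6! 6! / 17! → 1/28588560
sum: t=0:+1/345600 t=1:−1/13824 t=2:+1/5184 t=3:−1/13824 t=4:+1/345600 = 7/129600
3j²(5 5 6; 0 0 0) = Δ·Π!·Σ² = 80/7293  (sign +1)
sum: t=2:+1/138240 t=3:−1/25920 t=4:+1/55296 = -11/829440
3j²(5 5 6; -1 3 -2) = Δ·Π!·Σ² = 11/1326  (sign -1)
combine: 4πI² = 1573·80/7293·11/1326 = 4840/33813
take √, sign -1: I = -0.10672739

-0.106727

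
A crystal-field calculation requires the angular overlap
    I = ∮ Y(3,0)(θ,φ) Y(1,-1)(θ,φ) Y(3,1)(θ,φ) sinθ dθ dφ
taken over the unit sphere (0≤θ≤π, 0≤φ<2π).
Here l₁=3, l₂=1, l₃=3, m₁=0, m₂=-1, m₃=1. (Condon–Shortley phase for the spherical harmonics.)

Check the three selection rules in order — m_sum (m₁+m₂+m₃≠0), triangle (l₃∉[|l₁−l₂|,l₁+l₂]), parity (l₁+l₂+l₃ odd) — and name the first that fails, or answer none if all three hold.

parity

Σmᵢ = 0  ✓
l₃∈[|l₁−l₂|,l₁+l₂]=[2,4], have l₃=3  ✓
Σlᵢ = 7 ⇒ odd  ✗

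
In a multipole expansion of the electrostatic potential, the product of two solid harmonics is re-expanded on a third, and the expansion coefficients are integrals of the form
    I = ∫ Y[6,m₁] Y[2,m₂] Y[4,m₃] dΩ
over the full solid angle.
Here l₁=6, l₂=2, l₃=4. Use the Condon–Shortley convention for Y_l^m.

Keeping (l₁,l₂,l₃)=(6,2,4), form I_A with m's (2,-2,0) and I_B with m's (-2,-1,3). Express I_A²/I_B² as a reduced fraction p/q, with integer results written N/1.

Shared (l₁,l₂,l₃)=(6,2,4): N and (l;000)² cancel in I_A²/I_B².
A: Δ = 4!·8!·0!/13! = 1/6435; Racah Σ t=0..0: t=0:+1/13824 = 1/13824; ⇒ 3j(6 2 4; 2 -2 0)² = 14/1287, sgn +1
B: Δ = 4!·8!·0!/13! = 1/6435; Racah Σ t=1..1: t=1:−1/30240 = -1/30240; ⇒ 3j(6 2 4; -2 -1 3)² = 32/6435, sgn +1
I_A²/I_B² = (14/1287)/(32/6435) = 35/16

35/16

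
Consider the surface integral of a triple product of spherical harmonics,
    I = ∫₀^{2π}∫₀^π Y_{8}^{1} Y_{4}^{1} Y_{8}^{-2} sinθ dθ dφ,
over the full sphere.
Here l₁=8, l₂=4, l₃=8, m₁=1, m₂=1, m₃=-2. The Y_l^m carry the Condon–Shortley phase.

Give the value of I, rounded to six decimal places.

Checks pass: Σm=0; 20 even; l₃=8∈[4,12].
(2·8+1)(2·4+1)(2·8+1) = 2601
Δ: 4! 12! 4! / 21! → 1/185175900
sum: t=0:+1/557383680 t=1:−1/21772800 t=2:+1/8294400 t=3:−1/21772800 t=4:+1/557383680 = 1/30965760
3j²(8 4 8; 0 0 0) = Δ·Π!·Σ² = 36/4199  (sign +1)
sum: t=1:−1/74649600 t=2:+1/14515200 t=3:−1/23224320 t=4:+1/313528320 = 7/447897600
3j²(8 4 8; 1 1 -2) = Δ·Π!·Σ² = 343/75582  (sign +1)
combine: 4πI² = 2601·36/4199·343/75582 = 6174/61009
take √, sign +1: I = 0.08973904

0.089739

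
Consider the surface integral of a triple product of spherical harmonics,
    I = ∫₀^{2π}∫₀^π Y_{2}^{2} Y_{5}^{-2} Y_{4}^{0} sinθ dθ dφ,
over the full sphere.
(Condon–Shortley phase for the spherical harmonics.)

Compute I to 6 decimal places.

0.000000

l₁+l₂+l₃=11 is odd: 3j(l;000)=0 ⇒ I=0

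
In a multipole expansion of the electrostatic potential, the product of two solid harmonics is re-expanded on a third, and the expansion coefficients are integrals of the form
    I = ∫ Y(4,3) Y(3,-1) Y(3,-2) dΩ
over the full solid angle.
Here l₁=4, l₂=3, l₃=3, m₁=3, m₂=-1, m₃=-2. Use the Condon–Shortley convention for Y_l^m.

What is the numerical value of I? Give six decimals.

m-sum 0 ✓  L=10 even ✓  1≤3≤7 ✓
Π(2lᵢ+1) = 9×7×7 = 441
triangle coeff Δ(4,3,3) = 1/34650
Σ_t [1,3]: t=1:−1/72 t=2:+1/16 t=3:−1/72 = 5/144
(3j)²=2/77 [(4 3 3; 0 0 0)], sign=-1
Σ_t [0,1]: t=0:+1/288 t=1:−1/144 = -1/288
(3j)²=1/99 [(4 3 3; 3 -1 -2)], sign=+1
⇒ 4πI² = 14/121
I = (-1)√(14/121/(4π)) = -0.09595473

-0.095955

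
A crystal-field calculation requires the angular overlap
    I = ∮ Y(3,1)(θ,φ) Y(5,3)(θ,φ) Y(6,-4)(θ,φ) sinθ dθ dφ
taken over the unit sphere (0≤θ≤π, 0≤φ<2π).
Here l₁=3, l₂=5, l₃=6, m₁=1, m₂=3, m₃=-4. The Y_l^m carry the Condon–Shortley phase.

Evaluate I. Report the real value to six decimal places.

m-sum 0 ✓  L=14 even ✓  2≤6≤8 ✓
Π(2lᵢ+1) = 7×11×13 = 1001
triangle coeff Δ(3,5,6) = 1/675675
Σ_t [0,2]: t=0:+1/8640 t=1:−1/2304 t=2:+1/8640 = -7/34560
(3j)²=7/429 [(3 5 6; 0 0 0)], sign=-1
Σ_t [0,2]: t=0:+1/322560 t=1:−1/30240 t=2:+1/69120 = -1/64512
(3j)²=10/1001 [(3 5 6; 1 3 -4)], sign=-1
⇒ 4πI² = 70/429
I = (+1)√(70/429/(4π)) = 0.11395029

0.113950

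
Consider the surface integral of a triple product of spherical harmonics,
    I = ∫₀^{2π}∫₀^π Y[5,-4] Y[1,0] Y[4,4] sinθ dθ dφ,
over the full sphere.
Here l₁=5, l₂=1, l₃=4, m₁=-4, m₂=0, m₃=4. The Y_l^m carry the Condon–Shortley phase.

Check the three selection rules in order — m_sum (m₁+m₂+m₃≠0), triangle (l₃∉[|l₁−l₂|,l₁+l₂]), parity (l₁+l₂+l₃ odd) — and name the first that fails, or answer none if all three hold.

none

Σmᵢ = 0  ✓
l₃∈[|l₁−l₂|,l₁+l₂]=[4,6], have l₃=4  ✓
Σlᵢ = 10 ⇒ even  ✓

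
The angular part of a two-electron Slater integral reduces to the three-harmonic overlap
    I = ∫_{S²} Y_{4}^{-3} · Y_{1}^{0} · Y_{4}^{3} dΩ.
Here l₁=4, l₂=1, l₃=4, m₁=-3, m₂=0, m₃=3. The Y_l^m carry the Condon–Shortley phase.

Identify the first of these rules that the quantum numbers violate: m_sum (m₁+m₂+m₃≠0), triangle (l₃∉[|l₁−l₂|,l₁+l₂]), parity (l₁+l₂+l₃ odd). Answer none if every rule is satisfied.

azimuthal sum: -3 + 0 + 3 = 0  ✓
3 ≤ 4 ≤ 5 (triangle on l)  ✓
L = 4 + 1 + 4 = 9 (odd)  ✗

parity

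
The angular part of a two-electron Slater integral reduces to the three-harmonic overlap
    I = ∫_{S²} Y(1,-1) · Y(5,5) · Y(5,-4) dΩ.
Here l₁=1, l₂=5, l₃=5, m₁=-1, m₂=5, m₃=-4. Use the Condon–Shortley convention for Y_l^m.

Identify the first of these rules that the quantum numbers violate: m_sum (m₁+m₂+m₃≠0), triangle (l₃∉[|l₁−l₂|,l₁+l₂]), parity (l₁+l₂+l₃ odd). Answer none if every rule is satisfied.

azimuthal sum: -1 + 5 − 4 = 0  ✓
4 ≤ 5 ≤ 6 (triangle on l)  ✓
L = 1 + 5 + 5 = 11 (odd)  ✗

parity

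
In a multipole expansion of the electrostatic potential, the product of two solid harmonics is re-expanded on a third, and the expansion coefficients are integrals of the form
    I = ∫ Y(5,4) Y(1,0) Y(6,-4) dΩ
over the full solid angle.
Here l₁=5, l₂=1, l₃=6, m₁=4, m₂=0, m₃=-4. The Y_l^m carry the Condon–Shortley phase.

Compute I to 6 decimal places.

0.182727

Checks pass: Σm=0; 12 even; l₃=6∈[4,6].
(2·5+1)(2·1+1)(2·6+1) = 429
Δ: 0! 10! 2! / 13! → 1/858
sum: t=0:+1/14400 = 1/14400
3j²(5 1 6; 0 0 0) = Δ·Π!·Σ² = 6/143  (sign +1)
sum: t=0:+1/362880 = 1/362880
3j²(5 1 6; 4 0 -4) = Δ·Π!·Σ² = 10/429  (sign +1)
combine: 4πI² = 429·6/143·10/429 = 60/143
take √, sign +1: I = 0.18272698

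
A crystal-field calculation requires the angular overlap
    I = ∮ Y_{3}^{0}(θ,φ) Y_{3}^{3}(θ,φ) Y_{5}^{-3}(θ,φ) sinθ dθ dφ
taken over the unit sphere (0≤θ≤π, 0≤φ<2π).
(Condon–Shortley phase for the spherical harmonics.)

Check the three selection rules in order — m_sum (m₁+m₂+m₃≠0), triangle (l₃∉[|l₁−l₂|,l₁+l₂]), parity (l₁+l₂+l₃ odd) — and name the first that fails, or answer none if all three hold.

parity

m₁+m₂+m₃ = 0 + 3 − 3 = 0  ✓
triangle: |3−3|=0 ≤ l₃=5 ≤ 3+3=6  ✓
parity: l₁+l₂+l₃ = 11 is odd  ✗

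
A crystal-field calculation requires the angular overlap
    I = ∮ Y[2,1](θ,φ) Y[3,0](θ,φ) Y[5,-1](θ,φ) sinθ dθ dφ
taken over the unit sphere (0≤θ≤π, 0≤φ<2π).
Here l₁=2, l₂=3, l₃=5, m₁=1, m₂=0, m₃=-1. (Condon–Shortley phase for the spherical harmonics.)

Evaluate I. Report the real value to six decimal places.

Rules hold: Σm=0, L=10 even, 1≤5≤5.
N = 5·7·11 = 385
Δ = 0!·4!·6!/11! = 1/2310
Racah Σ t=0..0: t=0:+1/144 = 1/144
⇒ 3j(2 3 5; 0 0 0)² = 10/231, sgn -1
Racah Σ t=0..0: t=0:+1/216 = 1/216
⇒ 3j(2 3 5; 1 0 -1)² = 8/231, sgn +1
4πI² = N·(3j₀)²·(3jₘ)² = 400/693
I = -1·√(0.577201/4π) = -0.21431790

-0.214318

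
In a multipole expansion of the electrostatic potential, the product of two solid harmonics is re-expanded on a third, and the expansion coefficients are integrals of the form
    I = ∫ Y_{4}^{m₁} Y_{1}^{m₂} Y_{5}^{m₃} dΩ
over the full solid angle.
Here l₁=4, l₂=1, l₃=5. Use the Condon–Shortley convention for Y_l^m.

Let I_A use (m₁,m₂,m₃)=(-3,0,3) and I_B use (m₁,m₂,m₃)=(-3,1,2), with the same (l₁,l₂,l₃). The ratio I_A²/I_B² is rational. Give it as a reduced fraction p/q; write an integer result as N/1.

16/3

Shared (l₁,l₂,l₃)=(4,1,5): N and (l;000)² cancel in I_A²/I_B².
A: Δ = 0!·8!·2!/11! = 1/495; Racah Σ t=0..0: t=0:+1/5040 = 1/5040; ⇒ 3j(4 1 5; -3 0 3)² = 16/495, sgn +1
B: Δ = 0!·8!·2!/11! = 1/495; Racah Σ t=0..0: t=0:+1/10080 = 1/10080; ⇒ 3j(4 1 5; -3 1 2)² = 1/165, sgn -1
I_A²/I_B² = (16/495)/(1/165) = 16/3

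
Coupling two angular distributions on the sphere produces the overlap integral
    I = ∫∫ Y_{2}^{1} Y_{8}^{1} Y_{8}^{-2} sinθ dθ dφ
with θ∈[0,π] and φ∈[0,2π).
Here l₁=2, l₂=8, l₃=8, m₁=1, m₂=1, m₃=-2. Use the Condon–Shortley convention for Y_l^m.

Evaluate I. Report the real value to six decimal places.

Rules hold: Σm=0, L=18 even, 6≤8≤10.
N = 5·17·17 = 1445
Δ = 2!·2!·14!/19! = 1/348840
Racah Σ t=0..2: t=0:+1/116121600 t=1:−1/25401600 t=2:+1/116121600 = -1/45158400
⇒ 3j(2 8 8; 0 0 0)² = 24/1615, sgn -1
Racah Σ t=0..1: t=0:+1/87091200 t=1:−1/58060800 = -1/174182400
⇒ 3j(2 8 8; 1 1 -2)² = 7/2584, sgn -1
4πI² = N·(3j₀)²·(3jₘ)² = 21/361
I = +1·√(0.0581717/4π) = 0.06803793

0.068038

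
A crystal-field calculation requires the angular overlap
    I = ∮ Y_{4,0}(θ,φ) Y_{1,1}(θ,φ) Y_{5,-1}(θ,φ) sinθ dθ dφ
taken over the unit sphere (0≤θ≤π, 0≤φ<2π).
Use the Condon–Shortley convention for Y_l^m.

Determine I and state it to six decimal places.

-0.190188

Checks pass: Σm=0; 10 even; l₃=5∈[3,5].
(2·4+1)(2·1+1)(2·5+1) = 297
Δ: 0! 8! 2! / 11! → 1/495
sum: t=0:+1/576 = 1/576
3j²(4 1 5; 0 0 0) = Δ·Π!·Σ² = 5/99  (sign -1)
sum: t=0:+1/1152 = 1/1152
3j²(4 1 5; 0 1 -1) = Δ·Π!·Σ² = 1/33  (sign +1)
combine: 4πI² = 297·5/99·1/33 = 5/11
take √, sign -1: I = -0.19018827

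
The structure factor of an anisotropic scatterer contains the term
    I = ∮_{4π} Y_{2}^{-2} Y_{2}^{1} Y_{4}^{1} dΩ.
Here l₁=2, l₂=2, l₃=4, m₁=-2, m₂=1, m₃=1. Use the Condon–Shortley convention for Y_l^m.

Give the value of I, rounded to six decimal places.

m-sum 0 ✓  L=8 even ✓  0≤4≤4 ✓
Π(2lᵢ+1) = 5×5×9 = 225
triangle coeff Δ(2,2,4) = 1/630
Σ_t [0,0]: t=0:+1/16 = 1/16
(3j)²=2/35 [(2 2 4; 0 0 0)], sign=+1
Σ_t [0,0]: t=0:+1/144 = 1/144
(3j)²=1/126 [(2 2 4; -2 1 1)], sign=-1
⇒ 4πI² = 5/49
I = (-1)√(5/49/(4π)) = -0.09011188

-0.090112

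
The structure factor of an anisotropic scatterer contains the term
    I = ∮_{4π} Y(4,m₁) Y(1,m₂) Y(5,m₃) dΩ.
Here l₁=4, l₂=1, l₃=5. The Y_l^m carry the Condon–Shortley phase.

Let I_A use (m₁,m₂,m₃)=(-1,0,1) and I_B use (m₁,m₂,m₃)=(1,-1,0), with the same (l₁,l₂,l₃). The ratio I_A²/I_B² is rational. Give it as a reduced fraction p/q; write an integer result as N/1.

Same 4,1,5: normalisation and zero-m 3j drop out of the ratio.
A: Δ: 0! 8! 2! / 11! → 1/495; sum: t=0:+1/720 = 1/720; 3j²(4 1 5; -1 0 1) = Δ·Π!·Σ² = 8/165  (sign +1)
B: Δ: 0! 8! 2! / 11! → 1/495; sum: t=0:+1/1440 = 1/1440; 3j²(4 1 5; 1 -1 0) = Δ·Π!·Σ² = 2/99  (sign -1)
I_A²/I_B² = (8/165)/(2/99) = 12/5

12/5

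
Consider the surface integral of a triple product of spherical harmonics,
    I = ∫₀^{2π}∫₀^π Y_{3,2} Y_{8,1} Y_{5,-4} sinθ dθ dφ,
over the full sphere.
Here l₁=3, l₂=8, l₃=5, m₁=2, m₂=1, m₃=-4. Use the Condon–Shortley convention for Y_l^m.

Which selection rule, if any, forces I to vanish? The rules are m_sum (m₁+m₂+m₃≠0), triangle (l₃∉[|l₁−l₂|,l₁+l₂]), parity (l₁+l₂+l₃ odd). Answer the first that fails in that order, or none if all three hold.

m_sum

Σmᵢ = -1  ✗
l₃∈[|l₁−l₂|,l₁+l₂]=[5,11], have l₃=5
Σlᵢ = 16 ⇒ even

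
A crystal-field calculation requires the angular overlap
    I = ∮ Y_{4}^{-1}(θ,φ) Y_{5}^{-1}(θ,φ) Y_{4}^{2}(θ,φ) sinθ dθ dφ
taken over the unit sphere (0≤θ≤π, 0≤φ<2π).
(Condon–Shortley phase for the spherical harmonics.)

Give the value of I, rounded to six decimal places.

0.000000

l₁+l₂+l₃=13 is odd: 3j(l;000)=0 ⇒ I=0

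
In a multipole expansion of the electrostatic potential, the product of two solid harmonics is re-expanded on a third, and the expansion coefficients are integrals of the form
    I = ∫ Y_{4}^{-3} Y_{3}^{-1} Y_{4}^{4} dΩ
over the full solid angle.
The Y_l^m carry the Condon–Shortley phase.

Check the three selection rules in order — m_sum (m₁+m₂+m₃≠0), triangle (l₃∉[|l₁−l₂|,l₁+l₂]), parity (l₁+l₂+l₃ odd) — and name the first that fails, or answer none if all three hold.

azimuthal sum: -3 − 1 + 4 = 0  ✓
1 ≤ 4 ≤ 7 (triangle on l)  ✓
L = 4 + 3 + 4 = 11 (odd)  ✗

parity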